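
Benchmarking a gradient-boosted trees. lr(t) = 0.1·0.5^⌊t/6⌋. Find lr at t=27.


n_drops = ⌊27/6⌋ = 4
lr = 0.1·0.5^4 = 0.1·0.0625 = 0.00625

0.00625


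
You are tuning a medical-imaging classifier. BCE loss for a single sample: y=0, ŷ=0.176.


BCE = -[y·ln(p) + (1-y)·ln(1-p)]
= -0 - 1·ln(1-0.176)
= -ln(0.824) = 0.1936

0.1936


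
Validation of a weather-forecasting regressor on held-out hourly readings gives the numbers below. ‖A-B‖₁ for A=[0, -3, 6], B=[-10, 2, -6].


d = |0+ 10| + |-3-2| + |6+ 6|
  = 10 + 5 + 12
  = 27

27


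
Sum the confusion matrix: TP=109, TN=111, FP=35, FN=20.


Total = TP + TN + FP + FN
= 109 + 111 + 35 + 20
= 275
(Predicted positive: 144, predicted negative: 131)

275


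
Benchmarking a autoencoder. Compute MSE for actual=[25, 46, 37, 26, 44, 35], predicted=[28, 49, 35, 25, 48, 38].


Squared errors: (25-28)²=9, (46-49)²=9, (37-35)²=4, (26-25)²=1, (44-48)²=16, (35-38)²=9
Sum = 48
MSE = 48/6 = 8

8


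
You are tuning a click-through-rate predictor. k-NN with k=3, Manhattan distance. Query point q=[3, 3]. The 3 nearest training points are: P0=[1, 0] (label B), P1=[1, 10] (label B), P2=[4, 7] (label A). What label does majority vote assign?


d(q,P0) = 5  (label B)
d(q,P1) = 9  (label B)
d(q,P2) = 5  (label A)
Votes: A=1, B=2
Majority → B

B


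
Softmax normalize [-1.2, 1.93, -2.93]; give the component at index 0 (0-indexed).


Exponentials: e^-1.2=0.3012, e^1.93=6.8895, e^-2.93=0.0534
Sum = 7.2441
Softmax = [0.0416, 0.9511, 0.0074]
p[0] = 0.3012/7.2441 = 0.0416

0.0416


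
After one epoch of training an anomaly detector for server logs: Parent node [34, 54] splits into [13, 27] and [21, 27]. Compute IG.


Parent = [34, 54], H_parent = 0.9624
H_left = 0.9097 (n=40), H_right = 0.9887 (n=48)
H_children = (40/88)·0.9097 + (48/88)·0.9887 = 0.9528
IG = 0.9624 - 0.9528 = 0.0096

0.0096


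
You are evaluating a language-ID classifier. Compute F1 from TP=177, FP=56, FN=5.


Precision = 177/233 = 0.7597
Recall = 177/182 = 0.9725
F1 = 2·P·R/(P+R) = 2·TP/(2·TP+FP+FN) = 354/(354+56+5) = 354/415 = 0.853

0.853


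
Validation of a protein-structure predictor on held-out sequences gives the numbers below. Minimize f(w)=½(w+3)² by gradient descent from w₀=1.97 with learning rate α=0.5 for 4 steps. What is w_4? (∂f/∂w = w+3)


step 1: grad = 1.97+3 = 4.97; w = 1.97 - 0.5·(4.97) = -0.515
step 2: grad = -0.515+3 = 2.485; w = -0.515 - 0.5·(2.485) = -1.7575
step 3: grad = -1.7575+3 = 1.2425; w = -1.7575 - 0.5·(1.2425) = -2.37875
step 4: grad = -2.37875+3 = 0.62125; w = -2.37875 - 0.5·(0.62125) = -2.689375

-2.689375


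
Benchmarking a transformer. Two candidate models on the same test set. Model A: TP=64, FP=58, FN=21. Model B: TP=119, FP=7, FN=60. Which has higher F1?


Model A: P=64/122=0.5246, R=64/85=0.7529, F1=2PR/(P+R)=2TP/(2TP+FP+FN)=128/207=0.6184
Model B: P=119/126=0.9444, R=119/179=0.6648, F1=2PR/(P+R)=2TP/(2TP+FP+FN)=238/305=0.7803
0.6184 < 0.7803 → Model B

Model B


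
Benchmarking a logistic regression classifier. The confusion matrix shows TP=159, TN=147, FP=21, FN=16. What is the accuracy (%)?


Accuracy = (TP+TN)/(TP+TN+FP+FN)
= (159+147)/(343)
= 306/343 = 89.21%

89.21%


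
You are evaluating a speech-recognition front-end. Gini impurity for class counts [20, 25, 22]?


Probabilities: [20/67, 25/67, 22/67] ≈ [0.2985, 0.3731, 0.3284]
Σpᵢ² = (400 + 625 + 484)/67² = 1509/4489
Gini = 1 - Σpᵢ² = 1 - 1509/4489 = 0.6638

0.6638


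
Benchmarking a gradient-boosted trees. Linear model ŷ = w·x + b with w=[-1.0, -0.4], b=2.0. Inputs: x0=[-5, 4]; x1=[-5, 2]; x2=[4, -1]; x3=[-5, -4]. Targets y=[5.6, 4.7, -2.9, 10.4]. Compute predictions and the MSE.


ŷ0 = (-1.0)·(-5) + (-0.4)·(4) + 2.0 = 5.4
ŷ1 = (-1.0)·(-5) + (-0.4)·(2) + 2.0 = 6.2
ŷ2 = (-1.0)·(4) + (-0.4)·(-1) + 2.0 = -1.6
ŷ3 = (-1.0)·(-5) + (-0.4)·(-4) + 2.0 = 8.6
errors² = [0.04, 2.25, 1.69, 3.24]
MSE = 7.2200/4 = 1.805

1.805


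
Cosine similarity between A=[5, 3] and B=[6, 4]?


A·B = 5·6 + 3·4 = 42
‖A‖ = √34 = 5.831, ‖B‖ = √52 = 7.2111
cos = 42/(√34·√52) = 42/√1768 = 0.9989

0.9989


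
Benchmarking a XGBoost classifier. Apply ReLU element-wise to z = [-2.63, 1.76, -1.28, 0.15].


ReLU(-2.63) = max(0, -2.63) = 0.0
ReLU(1.76) = max(0, 1.76) = 1.76
ReLU(-1.28) = max(0, -1.28) = 0.0
ReLU(0.15) = max(0, 0.15) = 0.15
result = [0.0, 1.76, 0.0, 0.15]

[0.0, 1.76, 0.0, 0.15]


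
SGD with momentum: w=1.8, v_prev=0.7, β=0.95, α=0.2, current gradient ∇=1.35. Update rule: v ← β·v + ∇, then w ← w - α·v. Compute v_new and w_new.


v_new = 0.95·0.7 + 1.35 = 0.665 + 1.35 = 2.015
w_new = 1.8 - 0.2·2.015 = 1.8 - 0.403 = 1.397

v_new=2.015, w_new=1.397


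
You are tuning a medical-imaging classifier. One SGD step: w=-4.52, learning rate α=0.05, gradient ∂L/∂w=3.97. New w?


w_new = w - α·∇
= -4.52 - 0.05·3.97
= -4.52 - 0.1985
= -4.7185

-4.7185


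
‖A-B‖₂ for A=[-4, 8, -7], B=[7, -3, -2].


d = √((-4-7)² + (8+ 3)² + (-7+ 2)²)
  = √(121 + 121 + 25)
  = √267 = 16.3401

16.3401


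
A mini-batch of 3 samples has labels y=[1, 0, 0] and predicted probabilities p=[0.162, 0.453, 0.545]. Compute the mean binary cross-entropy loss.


L[0] = -ln(0.162) = 1.8202
L[1] = -ln(1-0.453) = -ln(0.547) = 0.6033
L[2] = -ln(1-0.545) = -ln(0.455) = 0.7875
mean = (1.8202 + 0.6033 + 0.7875)/3 = 1.0703

1.0703


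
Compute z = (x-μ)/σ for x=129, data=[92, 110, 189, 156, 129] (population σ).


μ = 135.2, σ = 34.2543
z = (129 - 135.2)/34.2543 = -0.181

-0.181


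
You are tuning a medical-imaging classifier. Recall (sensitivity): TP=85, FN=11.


Recall = TP/(TP+FN)
= 85/(85+11)
= 85/96 = 88.54%

88.54%


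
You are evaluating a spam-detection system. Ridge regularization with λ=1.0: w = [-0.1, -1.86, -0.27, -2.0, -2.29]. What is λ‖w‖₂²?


‖w‖₂² = (-0.1)² + (-1.86)² + (-0.27)² + (-2.0)² + (-2.29)²
     = 0.01 + 3.4596 + 0.0729 + 4 + 5.2441
     = 12.7866
λ·‖w‖₂² = 1.0·12.7866 = 12.7866

12.7866


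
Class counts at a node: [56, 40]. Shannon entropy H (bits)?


Probabilities: [56/96, 40/96] ≈ [0.5833, 0.4167]
H = -((56/96)·log₂(56/96) + (40/96)·log₂(40/96))
  = 0.9799 bits

0.9799 bits


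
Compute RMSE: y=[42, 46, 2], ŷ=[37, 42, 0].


MSE = 45/3 = 15
RMSE = √(45/3) = 3.873

3.873


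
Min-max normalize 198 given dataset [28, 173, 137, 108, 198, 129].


min=28, max=198
(198-28)/(198-28) = 170/170 = 1.0

1.0


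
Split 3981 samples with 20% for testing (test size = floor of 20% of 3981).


Test = ⌊3981·20/100⌋ = 796
Train = 3981 - 796 = 3185

Train: 3185, Test: 796


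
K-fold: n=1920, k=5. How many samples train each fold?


Fold size = 1920/5 = 384
Training per fold = 1920 - 384 = 1536

1536


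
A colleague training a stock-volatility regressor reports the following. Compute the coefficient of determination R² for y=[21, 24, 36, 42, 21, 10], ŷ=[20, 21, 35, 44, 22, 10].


ȳ = 25.6667
SS_res = Σ(y-ŷ)² = 16
SS_tot = Σ(y-ȳ)² = 665.33
R² = 1 - SS_res/SS_tot = 1 - 0.024 = 0.976

0.976


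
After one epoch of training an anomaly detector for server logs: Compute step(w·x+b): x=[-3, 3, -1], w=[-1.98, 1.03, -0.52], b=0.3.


z = (-3)·(-1.98) + (3)·(1.03) + (-1)·(-0.52) + 0.3
  = 9.85
step(z) = 1 (z≥0)

1


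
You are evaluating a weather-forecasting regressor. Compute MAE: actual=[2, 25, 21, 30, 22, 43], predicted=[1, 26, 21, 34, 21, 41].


Absolute errors: |2-1|=1, |25-26|=1, |21-21|=0, |30-34|=4, |22-21|=1, |43-41|=2
Sum = 9
MAE = 9/6 = 3/2

3/2


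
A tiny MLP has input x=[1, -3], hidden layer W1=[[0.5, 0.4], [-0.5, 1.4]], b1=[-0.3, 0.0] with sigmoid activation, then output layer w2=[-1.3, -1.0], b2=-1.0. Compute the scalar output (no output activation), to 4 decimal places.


z1[0] = (0.5)·(1) + (0.4)·(-3) - 0.3 = -1.0
z1[1] = (-0.5)·(1) + (1.4)·(-3) + 0.0 = -4.7
h = sigmoid(z1) = [0.2689, 0.009]
output = (-1.3)·(0.2689) + (-1.0)·(0.009) - 1.0 = -1.3586

-1.3586


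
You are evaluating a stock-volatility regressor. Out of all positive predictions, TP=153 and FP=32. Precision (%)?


Precision = TP/(TP+FP)
= 153/(153+32)
= 153/185 = 82.7%

82.7%


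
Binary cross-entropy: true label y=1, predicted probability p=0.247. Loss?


BCE = -[y·ln(p) + (1-y)·ln(1-p)]
= -1·ln(0.247) - 0
= -ln(0.247) = 1.3984

1.3984


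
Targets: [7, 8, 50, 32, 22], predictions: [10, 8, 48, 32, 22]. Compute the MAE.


Absolute errors: |7-10|=3, |8-8|=0, |50-48|=2, |32-32|=0, |22-22|=0
Sum = 5
MAE = 5/5 = 1

1


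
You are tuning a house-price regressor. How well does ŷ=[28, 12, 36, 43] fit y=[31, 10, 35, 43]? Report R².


ȳ = 29.75
SS_res = Σ(y-ŷ)² = 14
SS_tot = Σ(y-ȳ)² = 594.75
R² = 1 - SS_res/SS_tot = 1 - 0.0235 = 0.9765

0.9765


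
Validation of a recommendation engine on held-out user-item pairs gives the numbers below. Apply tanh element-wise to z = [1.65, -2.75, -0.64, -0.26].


tanh(1.65) = 0.9289
tanh(-2.75) = -0.9919
tanh(-0.64) = -0.5649
tanh(-0.26) = -0.2543
result = [0.9289, -0.9919, -0.5649, -0.2543]

[0.9289, -0.9919, -0.5649, -0.2543]


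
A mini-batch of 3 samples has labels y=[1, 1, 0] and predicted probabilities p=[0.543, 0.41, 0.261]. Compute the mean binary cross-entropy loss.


L[0] = -ln(0.543) = 0.6106
L[1] = -ln(0.41) = 0.8916
L[2] = -ln(1-0.261) = -ln(0.739) = 0.3025
mean = (0.6106 + 0.8916 + 0.3025)/3 = 0.6016

0.6016


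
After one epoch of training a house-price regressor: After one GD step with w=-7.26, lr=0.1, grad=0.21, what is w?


w_new = w - α·∇
= -7.26 - 0.1·0.21
= -7.26 - 0.021
= -7.281

-7.281


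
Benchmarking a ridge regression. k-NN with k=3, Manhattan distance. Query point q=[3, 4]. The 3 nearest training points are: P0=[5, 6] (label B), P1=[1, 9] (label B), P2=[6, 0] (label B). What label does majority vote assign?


d(q,P0) = 4  (label B)
d(q,P1) = 7  (label B)
d(q,P2) = 7  (label B)
Votes: A=0, B=3
Majority → B

B


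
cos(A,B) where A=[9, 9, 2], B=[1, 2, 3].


A·B = 9·1 + 9·2 + 2·3 = 33
‖A‖ = √166 = 12.8841, ‖B‖ = √14 = 3.7417
cos = 33/(√166·√14) = 33/√2324 = 0.6845

0.6845


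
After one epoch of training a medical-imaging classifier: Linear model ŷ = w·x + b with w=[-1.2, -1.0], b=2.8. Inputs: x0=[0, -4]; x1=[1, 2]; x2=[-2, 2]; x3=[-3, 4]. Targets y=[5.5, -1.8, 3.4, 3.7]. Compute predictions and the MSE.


ŷ0 = (-1.2)·(0) + (-1.0)·(-4) + 2.8 = 6.8
ŷ1 = (-1.2)·(1) + (-1.0)·(2) + 2.8 = -0.4
ŷ2 = (-1.2)·(-2) + (-1.0)·(2) + 2.8 = 3.2
ŷ3 = (-1.2)·(-3) + (-1.0)·(4) + 2.8 = 2.4
errors² = [1.69, 1.96, 0.04, 1.69]
MSE = 5.3800/4 = 1.345

1.345


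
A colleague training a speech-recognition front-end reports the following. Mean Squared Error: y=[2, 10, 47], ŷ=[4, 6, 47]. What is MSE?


Squared errors: (2-4)²=4, (10-6)²=16, (47-47)²=0
Sum = 20
MSE = 20/3 = 20/3

20/3


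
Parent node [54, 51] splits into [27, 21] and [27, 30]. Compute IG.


Parent = [54, 51], H_parent = 0.9994
H_left = 0.9887 (n=48), H_right = 0.998 (n=57)
H_children = (48/105)·0.9887 + (57/105)·0.998 = 0.9937
IG = 0.9994 - 0.9937 = 0.0057

0.0057


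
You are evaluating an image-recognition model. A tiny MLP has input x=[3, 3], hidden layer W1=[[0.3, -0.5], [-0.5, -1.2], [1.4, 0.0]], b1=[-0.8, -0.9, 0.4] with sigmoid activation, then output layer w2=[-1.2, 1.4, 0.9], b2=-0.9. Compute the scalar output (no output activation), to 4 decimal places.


z1[0] = (0.3)·(3) + (-0.5)·(3) - 0.8 = -1.4
z1[1] = (-0.5)·(3) + (-1.2)·(3) - 0.9 = -6.0
z1[2] = (1.4)·(3) + (0.0)·(3) + 0.4 = 4.6
h = sigmoid(z1) = [0.1978, 0.0025, 0.99]
output = (-1.2)·(0.1978) + (1.4)·(0.0025) + (0.9)·(0.99) - 0.9 = -0.2429

-0.2429


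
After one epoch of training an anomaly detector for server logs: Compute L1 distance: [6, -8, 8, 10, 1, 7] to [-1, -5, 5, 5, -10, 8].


d = |6+ 1| + |-8+ 5| + |8-5| + |10-5| + |1+ 10| + |7-8|
  = 7 + 3 + 3 + 5 + 11 + 1
  = 30

30


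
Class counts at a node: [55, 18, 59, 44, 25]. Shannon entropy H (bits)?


Probabilities: [55/201, 18/201, 59/201, 44/201, 25/201] ≈ [0.2736, 0.0896, 0.2935, 0.2189, 0.1244]
H = -((55/201)·log₂(55/201) + (18/201)·log₂(18/201) + (59/201)·log₂(59/201) + (44/201)·log₂(44/201) + (25/201)·log₂(25/201))
  = 2.1962 bits

2.1962 bits


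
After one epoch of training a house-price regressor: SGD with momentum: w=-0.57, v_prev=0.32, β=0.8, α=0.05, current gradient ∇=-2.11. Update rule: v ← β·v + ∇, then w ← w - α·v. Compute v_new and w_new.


v_new = 0.8·0.32 - 2.11 = 0.256 - 2.11 = -1.854
w_new = -0.57 - 0.05·-1.854 = -0.57 + 0.0927 = -0.4773

v_new=-1.854, w_new=-0.4773


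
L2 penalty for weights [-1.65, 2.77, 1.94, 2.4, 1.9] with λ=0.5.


‖w‖₂² = (-1.65)² + (2.77)² + (1.94)² + (2.4)² + (1.9)²
     = 2.7225 + 7.6729 + 3.7636 + 5.76 + 3.61
     = 23.529
λ·‖w‖₂² = 0.5·23.529 = 11.7645

11.7645


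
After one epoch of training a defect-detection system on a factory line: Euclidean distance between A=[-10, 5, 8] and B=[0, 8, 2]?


d = √((-10-0)² + (5-8)² + (8-2)²)
  = √(100 + 9 + 36)
  = √145 = 12.0416

12.0416


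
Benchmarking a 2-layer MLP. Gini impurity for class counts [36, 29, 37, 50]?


Probabilities: [36/152, 29/152, 37/152, 50/152] ≈ [0.2368, 0.1908, 0.2434, 0.3289]
Σpᵢ² = (1296 + 841 + 1369 + 2500)/152² = 6006/23104
Gini = 1 - Σpᵢ² = 1 - 6006/23104 = 0.74

0.74


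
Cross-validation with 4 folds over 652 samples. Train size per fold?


Fold size = 652/4 = 163
Training per fold = 652 - 163 = 489

489


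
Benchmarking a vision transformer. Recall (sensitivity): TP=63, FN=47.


Recall = TP/(TP+FN)
= 63/(63+47)
= 63/110 = 57.27%

57.27%


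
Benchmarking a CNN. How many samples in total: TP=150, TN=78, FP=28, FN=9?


Total = TP + TN + FP + FN
= 150 + 78 + 28 + 9
= 265
(Predicted positive: 178, predicted negative: 87)

265


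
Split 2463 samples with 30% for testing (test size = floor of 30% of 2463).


Test = ⌊2463·30/100⌋ = 738
Train = 2463 - 738 = 1725

Train: 1725, Test: 738


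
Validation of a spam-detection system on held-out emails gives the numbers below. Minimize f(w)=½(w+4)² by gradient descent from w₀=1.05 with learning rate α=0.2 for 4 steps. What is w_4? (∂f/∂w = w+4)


step 1: grad = 1.05+4 = 5.05; w = 1.05 - 0.2·(5.05) = 0.04
step 2: grad = 0.04+4 = 4.04; w = 0.04 - 0.2·(4.04) = -0.768
step 3: grad = -0.768+4 = 3.232; w = -0.768 - 0.2·(3.232) = -1.4144
step 4: grad = -1.4144+4 = 2.5856; w = -1.4144 - 0.2·(2.5856) = -1.93152

-1.93152


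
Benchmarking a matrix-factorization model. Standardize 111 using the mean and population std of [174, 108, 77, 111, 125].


μ = 119, σ = 31.6544
z = (111 - 119)/31.6544 = -0.2527

-0.2527


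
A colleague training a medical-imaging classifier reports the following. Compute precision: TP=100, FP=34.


Precision = TP/(TP+FP)
= 100/(100+34)
= 100/134 = 74.63%

74.63%


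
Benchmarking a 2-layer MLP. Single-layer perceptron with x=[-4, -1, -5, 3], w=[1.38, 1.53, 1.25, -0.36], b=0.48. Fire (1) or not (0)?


z = (-4)·(1.38) + (-1)·(1.53) + (-5)·(1.25) + (3)·(-0.36) + 0.48
  = -13.9
step(z) = 0 (z<0)

0


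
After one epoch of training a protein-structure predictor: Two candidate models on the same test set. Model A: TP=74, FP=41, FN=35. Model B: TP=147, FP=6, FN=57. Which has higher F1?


Model A: P=74/115=0.6435, R=74/109=0.6789, F1=2PR/(P+R)=2TP/(2TP+FP+FN)=148/224=0.6607
Model B: P=147/153=0.9608, R=147/204=0.7206, F1=2PR/(P+R)=2TP/(2TP+FP+FN)=294/357=0.8235
0.6607 < 0.8235 → Model B

Model B


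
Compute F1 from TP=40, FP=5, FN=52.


Precision = 40/45 = 0.8889
Recall = 40/92 = 0.4348
F1 = 2·P·R/(P+R) = 2·TP/(2·TP+FP+FN) = 80/(80+5+52) = 80/137 = 0.5839

0.5839


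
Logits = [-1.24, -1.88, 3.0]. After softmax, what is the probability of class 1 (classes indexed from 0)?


Exponentials: e^-1.24=0.2894, e^-1.88=0.1526, e^3.0=20.0855
Sum = 20.5275
Softmax = [0.0141, 0.0074, 0.9785]
p[1] = 0.1526/20.5275 = 0.0074

0.0074


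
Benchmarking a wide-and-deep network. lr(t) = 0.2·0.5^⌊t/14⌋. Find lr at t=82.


n_drops = ⌊82/14⌋ = 5
lr = 0.2·0.5^5 = 0.2·0.03125 = 0.00625

0.00625


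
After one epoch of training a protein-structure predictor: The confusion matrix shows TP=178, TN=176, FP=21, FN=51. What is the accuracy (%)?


Accuracy = (TP+TN)/(TP+TN+FP+FN)
= (178+176)/(426)
= 354/426 = 83.1%

83.1%


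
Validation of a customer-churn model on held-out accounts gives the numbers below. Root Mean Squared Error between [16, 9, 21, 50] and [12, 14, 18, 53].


MSE = 59/4 = 14.75
RMSE = √(59/4) = 3.8406

3.8406


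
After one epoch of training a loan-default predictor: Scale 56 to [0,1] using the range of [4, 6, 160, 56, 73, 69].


min=4, max=160
(56-4)/(160-4) = 52/156 = 0.3333

0.3333


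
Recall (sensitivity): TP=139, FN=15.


Recall = TP/(TP+FN)
= 139/(139+15)
= 139/154 = 90.26%

90.26%


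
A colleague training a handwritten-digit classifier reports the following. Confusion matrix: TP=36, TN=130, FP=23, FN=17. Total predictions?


Total = TP + TN + FP + FN
= 36 + 130 + 23 + 17
= 206
(Predicted positive: 59, predicted negative: 147)

206


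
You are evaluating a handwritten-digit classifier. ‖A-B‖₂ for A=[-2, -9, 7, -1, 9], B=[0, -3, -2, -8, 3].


d = √((-2-0)² + (-9+ 3)² + (7+ 2)² + (-1+ 8)² + (9-3)²)
  = √(4 + 36 + 81 + 49 + 36)
  = √206 = 14.3527

14.3527


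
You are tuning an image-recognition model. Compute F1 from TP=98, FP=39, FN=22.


Precision = 98/137 = 0.7153
Recall = 98/120 = 0.8167
F1 = 2·P·R/(P+R) = 2·TP/(2·TP+FP+FN) = 196/(196+39+22) = 196/257 = 0.7626

0.7626


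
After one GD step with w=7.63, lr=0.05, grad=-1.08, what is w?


w_new = w - α·∇
= 7.63 - 0.05·-1.08
= 7.63 + 0.054
= 7.684

7.684


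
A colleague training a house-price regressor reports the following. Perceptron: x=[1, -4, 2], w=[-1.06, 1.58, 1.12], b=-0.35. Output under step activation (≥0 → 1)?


z = (1)·(-1.06) + (-4)·(1.58) + (2)·(1.12) - 0.35
  = -5.49
step(z) = 0 (z<0)

0


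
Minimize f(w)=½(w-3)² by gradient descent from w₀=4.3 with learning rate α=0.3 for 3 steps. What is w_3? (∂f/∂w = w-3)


step 1: grad = 4.3-3 = 1.3; w = 4.3 - 0.3·(1.3) = 3.91
step 2: grad = 3.91-3 = 0.91; w = 3.91 - 0.3·(0.91) = 3.637
step 3: grad = 3.637-3 = 0.637; w = 3.637 - 0.3·(0.637) = 3.4459

3.4459


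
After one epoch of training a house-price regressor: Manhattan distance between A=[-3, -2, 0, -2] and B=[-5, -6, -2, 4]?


d = |-3+ 5| + |-2+ 6| + |0+ 2| + |-2-4|
  = 2 + 4 + 2 + 6
  = 14

14


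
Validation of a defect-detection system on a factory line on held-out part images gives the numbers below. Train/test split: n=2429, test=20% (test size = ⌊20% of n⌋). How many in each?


Test = ⌊2429·20/100⌋ = 485
Train = 2429 - 485 = 1944

Train: 1944, Test: 485


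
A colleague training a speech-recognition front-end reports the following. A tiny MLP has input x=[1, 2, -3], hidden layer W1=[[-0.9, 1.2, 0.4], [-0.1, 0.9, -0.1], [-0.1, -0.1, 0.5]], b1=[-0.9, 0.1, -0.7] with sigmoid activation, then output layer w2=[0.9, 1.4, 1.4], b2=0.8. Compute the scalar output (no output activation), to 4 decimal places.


z1[0] = (-0.9)·(1) + (1.2)·(2) + (0.4)·(-3) - 0.9 = -0.6
z1[1] = (-0.1)·(1) + (0.9)·(2) + (-0.1)·(-3) + 0.1 = 2.1
z1[2] = (-0.1)·(1) + (-0.1)·(2) + (0.5)·(-3) - 0.7 = -2.5
h = sigmoid(z1) = [0.3543, 0.8909, 0.0759]
output = (0.9)·(0.3543) + (1.4)·(0.8909) + (1.4)·(0.0759) + 0.8 = 2.4724

2.4724


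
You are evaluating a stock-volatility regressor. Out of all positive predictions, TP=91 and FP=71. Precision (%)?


Precision = TP/(TP+FP)
= 91/(91+71)
= 91/162 = 56.17%

56.17%


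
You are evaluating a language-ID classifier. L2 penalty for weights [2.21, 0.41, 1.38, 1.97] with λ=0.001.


‖w‖₂² = (2.21)² + (0.41)² + (1.38)² + (1.97)²
     = 4.8841 + 0.1681 + 1.9044 + 3.8809
     = 10.8375
λ·‖w‖₂² = 0.001·10.8375 = 0.010837

0.010837


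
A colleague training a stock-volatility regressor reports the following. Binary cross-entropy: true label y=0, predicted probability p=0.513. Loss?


BCE = -[y·ln(p) + (1-y)·ln(1-p)]
= -0 - 1·ln(1-0.513)
= -ln(0.487) = 0.7195

0.7195


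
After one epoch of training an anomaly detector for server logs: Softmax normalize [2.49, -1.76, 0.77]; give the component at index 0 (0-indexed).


Exponentials: e^2.49=12.0613, e^-1.76=0.172, e^0.77=2.1598
Sum = 14.3931
Softmax = [0.838, 0.012, 0.1501]
p[0] = 12.0613/14.3931 = 0.838

0.838


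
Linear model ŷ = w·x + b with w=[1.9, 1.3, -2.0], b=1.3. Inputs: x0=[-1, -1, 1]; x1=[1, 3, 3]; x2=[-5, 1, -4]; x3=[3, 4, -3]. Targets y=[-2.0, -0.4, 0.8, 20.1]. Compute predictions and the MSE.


ŷ0 = (1.9)·(-1) + (1.3)·(-1) + (-2.0)·(1) + 1.3 = -3.9
ŷ1 = (1.9)·(1) + (1.3)·(3) + (-2.0)·(3) + 1.3 = 1.1
ŷ2 = (1.9)·(-5) + (1.3)·(1) + (-2.0)·(-4) + 1.3 = 1.1
ŷ3 = (1.9)·(3) + (1.3)·(4) + (-2.0)·(-3) + 1.3 = 18.2
errors² = [3.61, 2.25, 0.09, 3.61]
MSE = 9.5600/4 = 2.39

2.39


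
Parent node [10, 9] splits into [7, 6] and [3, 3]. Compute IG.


Parent = [10, 9], H_parent = 0.998
H_left = 0.9957 (n=13), H_right = 1 (n=6)
H_children = (13/19)·0.9957 + (6/19)·1 = 0.9971
IG = 0.998 - 0.9971 = 0.0009

0.0009


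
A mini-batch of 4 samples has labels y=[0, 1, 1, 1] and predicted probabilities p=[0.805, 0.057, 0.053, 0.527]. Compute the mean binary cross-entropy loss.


L[0] = -ln(1-0.805) = -ln(0.195) = 1.6348
L[1] = -ln(0.057) = 2.8647
L[2] = -ln(0.053) = 2.9375
L[3] = -ln(0.527) = 0.6406
mean = (1.6348 + 2.8647 + 2.9375 + 0.6406)/4 = 2.0194

2.0194


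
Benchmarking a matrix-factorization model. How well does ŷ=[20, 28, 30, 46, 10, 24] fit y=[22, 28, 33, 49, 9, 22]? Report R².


ȳ = 27.1667
SS_res = Σ(y-ŷ)² = 27
SS_tot = Σ(y-ȳ)² = 894.83
R² = 1 - SS_res/SS_tot = 1 - 0.0302 = 0.9698

0.9698


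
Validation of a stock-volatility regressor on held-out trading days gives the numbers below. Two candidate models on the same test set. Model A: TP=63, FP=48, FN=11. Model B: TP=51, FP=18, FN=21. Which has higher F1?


Model A: P=63/111=0.5676, R=63/74=0.8514, F1=2PR/(P+R)=2TP/(2TP+FP+FN)=126/185=0.6811
Model B: P=51/69=0.7391, R=51/72=0.7083, F1=2PR/(P+R)=2TP/(2TP+FP+FN)=102/141=0.7234
0.6811 < 0.7234 → Model B

Model B


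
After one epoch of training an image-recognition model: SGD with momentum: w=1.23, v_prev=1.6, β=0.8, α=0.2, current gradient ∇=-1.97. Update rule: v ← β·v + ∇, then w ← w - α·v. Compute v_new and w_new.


v_new = 0.8·1.6 - 1.97 = 1.28 - 1.97 = -0.69
w_new = 1.23 - 0.2·-0.69 = 1.23 + 0.138 = 1.368

v_new=-0.69, w_new=1.368


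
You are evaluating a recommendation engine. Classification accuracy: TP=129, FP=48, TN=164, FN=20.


Accuracy = (TP+TN)/(TP+TN+FP+FN)
= (129+164)/(361)
= 293/361 = 81.16%

81.16%


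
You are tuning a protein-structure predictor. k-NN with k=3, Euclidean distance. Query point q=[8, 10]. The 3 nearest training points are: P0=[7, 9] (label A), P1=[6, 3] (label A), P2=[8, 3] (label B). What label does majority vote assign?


d(q,P0) = 1.4142  (label A)
d(q,P1) = 7.2801  (label A)
d(q,P2) = 7.0  (label B)
Votes: A=2, B=1
Majority → A

A


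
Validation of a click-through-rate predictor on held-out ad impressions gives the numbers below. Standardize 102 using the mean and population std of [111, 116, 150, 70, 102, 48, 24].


μ = 88.7143, σ = 40.3014
z = (102 - 88.7143)/40.3014 = 0.3297

0.3297


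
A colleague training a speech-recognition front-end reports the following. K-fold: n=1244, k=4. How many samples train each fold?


Fold size = 1244/4 = 311
Training per fold = 1244 - 311 = 933

933


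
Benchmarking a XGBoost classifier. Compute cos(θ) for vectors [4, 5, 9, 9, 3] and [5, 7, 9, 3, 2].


A·B = 4·5 + 5·7 + 9·9 + 9·3 + 3·2 = 169
‖A‖ = √212 = 14.5602, ‖B‖ = √168 = 12.9615
cos = 169/(√212·√168) = 169/√35616 = 0.8955

0.8955


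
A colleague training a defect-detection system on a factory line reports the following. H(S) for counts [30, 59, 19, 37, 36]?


Probabilities: [30/181, 59/181, 19/181, 37/181, 36/181] ≈ [0.1657, 0.326, 0.105, 0.2044, 0.1989]
H = -((30/181)·log₂(30/181) + (59/181)·log₂(59/181) + (19/181)·log₂(19/181) + (37/181)·log₂(37/181) + (36/181)·log₂(36/181))
  = 2.2299 bits

2.2299 bits


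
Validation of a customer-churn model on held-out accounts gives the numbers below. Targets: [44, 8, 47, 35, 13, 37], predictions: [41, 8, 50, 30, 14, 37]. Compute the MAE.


Absolute errors: |44-41|=3, |8-8|=0, |47-50|=3, |35-30|=5, |13-14|=1, |37-37|=0
Sum = 12
MAE = 12/6 = 2

2


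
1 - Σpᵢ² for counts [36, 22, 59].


Probabilities: [36/117, 22/117, 59/117] ≈ [0.3077, 0.188, 0.5043]
Σpᵢ² = (1296 + 484 + 3481)/117² = 5261/13689
Gini = 1 - Σpᵢ² = 1 - 5261/13689 = 0.6157

0.6157


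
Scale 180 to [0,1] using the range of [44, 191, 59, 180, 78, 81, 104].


min=44, max=191
(180-44)/(191-44) = 136/147 = 0.9252

0.9252


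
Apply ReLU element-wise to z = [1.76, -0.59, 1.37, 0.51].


ReLU(1.76) = max(0, 1.76) = 1.76
ReLU(-0.59) = max(0, -0.59) = 0.0
ReLU(1.37) = max(0, 1.37) = 1.37
ReLU(0.51) = max(0, 0.51) = 0.51
result = [1.76, 0.0, 1.37, 0.51]

[1.76, 0.0, 1.37, 0.51]


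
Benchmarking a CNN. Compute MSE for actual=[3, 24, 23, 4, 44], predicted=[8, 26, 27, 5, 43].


Squared errors: (3-8)²=25, (24-26)²=4, (23-27)²=16, (4-5)²=1, (44-43)²=1
Sum = 47
MSE = 47/5 = 47/5

47/5


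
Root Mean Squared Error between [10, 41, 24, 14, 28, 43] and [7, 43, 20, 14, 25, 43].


MSE = 38/6 = 6.3333
RMSE = √(38/6) = 2.5166

2.5166


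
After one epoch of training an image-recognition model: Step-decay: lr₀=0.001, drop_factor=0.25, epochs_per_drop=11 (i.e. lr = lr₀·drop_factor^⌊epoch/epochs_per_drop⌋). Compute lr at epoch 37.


n_drops = ⌊37/11⌋ = 3
lr = 0.001·0.25^3 = 0.001·0.015625 = 0.000015625

0.000015625


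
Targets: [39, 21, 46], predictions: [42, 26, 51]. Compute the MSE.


Squared errors: (39-42)²=9, (21-26)²=25, (46-51)²=25
Sum = 59
MSE = 59/3 = 59/3

59/3


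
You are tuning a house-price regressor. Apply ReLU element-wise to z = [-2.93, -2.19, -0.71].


ReLU(-2.93) = max(0, -2.93) = 0.0
ReLU(-2.19) = max(0, -2.19) = 0.0
ReLU(-0.71) = max(0, -0.71) = 0.0
result = [0.0, 0.0, 0.0]

[0.0, 0.0, 0.0]


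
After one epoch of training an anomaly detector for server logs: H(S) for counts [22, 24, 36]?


Probabilities: [22/82, 24/82, 36/82] ≈ [0.2683, 0.2927, 0.439]
H = -((22/82)·log₂(22/82) + (24/82)·log₂(24/82) + (36/82)·log₂(36/82))
  = 1.5495 bits

1.5495 bits


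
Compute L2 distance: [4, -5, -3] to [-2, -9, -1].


d = √((4+ 2)² + (-5+ 9)² + (-3+ 1)²)
  = √(36 + 16 + 4)
  = √56 = 7.4833

7.4833


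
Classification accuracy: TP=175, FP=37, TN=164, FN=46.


Accuracy = (TP+TN)/(TP+TN+FP+FN)
= (175+164)/(422)
= 339/422 = 80.33%

80.33%


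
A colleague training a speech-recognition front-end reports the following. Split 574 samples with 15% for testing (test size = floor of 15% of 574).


Test = ⌊574·15/100⌋ = 86
Train = 574 - 86 = 488

Train: 488, Test: 86


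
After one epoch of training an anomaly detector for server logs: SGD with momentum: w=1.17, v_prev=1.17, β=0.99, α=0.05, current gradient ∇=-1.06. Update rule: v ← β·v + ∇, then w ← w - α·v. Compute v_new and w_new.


v_new = 0.99·1.17 - 1.06 = 1.1583 - 1.06 = 0.0983
w_new = 1.17 - 0.05·0.0983 = 1.17 - 0.004915 = 1.165085

v_new=0.0983, w_new=1.165085


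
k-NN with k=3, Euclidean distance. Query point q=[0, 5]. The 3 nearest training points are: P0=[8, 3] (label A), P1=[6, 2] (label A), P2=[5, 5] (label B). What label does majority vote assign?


d(q,P0) = 8.2462  (label A)
d(q,P1) = 6.7082  (label A)
d(q,P2) = 5.0  (label B)
Votes: A=2, B=1
Majority → A

A


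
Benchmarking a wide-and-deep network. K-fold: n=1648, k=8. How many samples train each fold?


Fold size = 1648/8 = 206
Training per fold = 1648 - 206 = 1442

1442


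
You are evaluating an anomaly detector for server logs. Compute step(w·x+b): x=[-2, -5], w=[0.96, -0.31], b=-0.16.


z = (-2)·(0.96) + (-5)·(-0.31) - 0.16
  = -0.53
step(z) = 0 (z<0)

0


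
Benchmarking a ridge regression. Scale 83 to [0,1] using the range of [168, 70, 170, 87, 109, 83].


min=70, max=170
(83-70)/(170-70) = 13/100 = 0.13

0.13


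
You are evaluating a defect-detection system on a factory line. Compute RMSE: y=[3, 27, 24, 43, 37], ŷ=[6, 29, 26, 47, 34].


MSE = 42/5 = 8.4
RMSE = √(42/5) = 2.8983

2.8983


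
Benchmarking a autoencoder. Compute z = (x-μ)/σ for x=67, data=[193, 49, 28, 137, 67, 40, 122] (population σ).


μ = 90.8571, σ = 56.557
z = (67 - 90.8571)/56.557 = -0.4218

-0.4218


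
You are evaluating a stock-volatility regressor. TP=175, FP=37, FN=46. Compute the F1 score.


Precision = 175/212 = 0.8255
Recall = 175/221 = 0.7919
F1 = 2·P·R/(P+R) = 2·TP/(2·TP+FP+FN) = 350/(350+37+46) = 350/433 = 0.8083

0.8083


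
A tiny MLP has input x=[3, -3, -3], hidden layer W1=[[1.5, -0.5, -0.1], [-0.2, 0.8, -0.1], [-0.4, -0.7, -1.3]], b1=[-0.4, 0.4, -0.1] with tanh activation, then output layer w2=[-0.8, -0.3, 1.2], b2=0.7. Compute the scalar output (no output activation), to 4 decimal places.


z1[0] = (1.5)·(3) + (-0.5)·(-3) + (-0.1)·(-3) - 0.4 = 5.9
z1[1] = (-0.2)·(3) + (0.8)·(-3) + (-0.1)·(-3) + 0.4 = -2.3
z1[2] = (-0.4)·(3) + (-0.7)·(-3) + (-1.3)·(-3) - 0.1 = 4.7
h = tanh(z1) = [1.0, -0.9801, 0.9998]
output = (-0.8)·(1.0) + (-0.3)·(-0.9801) + (1.2)·(0.9998) + 0.7 = 1.3938

1.3938


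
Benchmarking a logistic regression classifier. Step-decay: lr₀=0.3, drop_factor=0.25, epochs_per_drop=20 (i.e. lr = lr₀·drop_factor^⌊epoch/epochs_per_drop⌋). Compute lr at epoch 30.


n_drops = ⌊30/20⌋ = 1
lr = 0.3·0.25^1 = 0.3·0.25 = 0.075

0.075


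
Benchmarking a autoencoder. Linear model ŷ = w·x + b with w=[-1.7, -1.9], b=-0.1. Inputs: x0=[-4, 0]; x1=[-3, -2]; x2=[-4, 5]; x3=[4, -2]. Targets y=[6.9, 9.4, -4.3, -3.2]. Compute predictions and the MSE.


ŷ0 = (-1.7)·(-4) + (-1.9)·(0) - 0.1 = 6.7
ŷ1 = (-1.7)·(-3) + (-1.9)·(-2) - 0.1 = 8.8
ŷ2 = (-1.7)·(-4) + (-1.9)·(5) - 0.1 = -2.8
ŷ3 = (-1.7)·(4) + (-1.9)·(-2) - 0.1 = -3.1
errors² = [0.04, 0.36, 2.25, 0.01]
MSE = 2.6600/4 = 0.665

0.665


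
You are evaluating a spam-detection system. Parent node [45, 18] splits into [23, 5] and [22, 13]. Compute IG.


Parent = [45, 18], H_parent = 0.8631
H_left = 0.6769 (n=28), H_right = 0.9518 (n=35)
H_children = (28/63)·0.6769 + (35/63)·0.9518 = 0.8296
IG = 0.8631 - 0.8296 = 0.0335

0.0335


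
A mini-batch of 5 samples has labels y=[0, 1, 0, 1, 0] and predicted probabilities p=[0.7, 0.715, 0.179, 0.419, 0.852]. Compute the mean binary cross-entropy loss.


L[0] = -ln(1-0.7) = -ln(0.3) = 1.204
L[1] = -ln(0.715) = 0.3355
L[2] = -ln(1-0.179) = -ln(0.821) = 0.1972
L[3] = -ln(0.419) = 0.8699
L[4] = -ln(1-0.852) = -ln(0.148) = 1.9105
mean = (1.204 + 0.3355 + 0.1972 + 0.8699 + 1.9105)/5 = 0.9034

0.9034


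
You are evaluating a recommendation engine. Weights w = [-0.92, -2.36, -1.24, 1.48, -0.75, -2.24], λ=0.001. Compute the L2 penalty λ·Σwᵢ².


‖w‖₂² = (-0.92)² + (-2.36)² + (-1.24)² + (1.48)² + (-0.75)² + (-2.24)²
     = 0.8464 + 5.5696 + 1.5376 + 2.1904 + 0.5625 + 5.0176
     = 15.7241
λ·‖w‖₂² = 0.001·15.7241 = 0.015724

0.015724


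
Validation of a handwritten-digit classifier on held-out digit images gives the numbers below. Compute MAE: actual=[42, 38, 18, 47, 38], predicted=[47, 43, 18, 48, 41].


Absolute errors: |42-47|=5, |38-43|=5, |18-18|=0, |47-48|=1, |38-41|=3
Sum = 14
MAE = 14/5 = 14/5

14/5


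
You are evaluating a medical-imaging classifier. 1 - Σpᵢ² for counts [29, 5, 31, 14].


Probabilities: [29/79, 5/79, 31/79, 14/79] ≈ [0.3671, 0.0633, 0.3924, 0.1772]
Σpᵢ² = (841 + 25 + 961 + 196)/79² = 2023/6241
Gini = 1 - Σpᵢ² = 1 - 2023/6241 = 0.6759

0.6759


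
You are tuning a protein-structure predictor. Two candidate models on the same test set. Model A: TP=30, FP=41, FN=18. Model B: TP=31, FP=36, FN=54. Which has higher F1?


Model A: P=30/71=0.4225, R=30/48=0.625, F1=2PR/(P+R)=2TP/(2TP+FP+FN)=60/119=0.5042
Model B: P=31/67=0.4627, R=31/85=0.3647, F1=2PR/(P+R)=2TP/(2TP+FP+FN)=62/152=0.4079
0.5042 > 0.4079 → Model A

Model A


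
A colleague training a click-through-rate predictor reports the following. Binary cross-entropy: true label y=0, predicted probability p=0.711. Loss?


BCE = -[y·ln(p) + (1-y)·ln(1-p)]
= -0 - 1·ln(1-0.711)
= -ln(0.289) = 1.2413

1.2413


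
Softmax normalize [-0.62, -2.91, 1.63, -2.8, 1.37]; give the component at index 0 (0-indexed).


Exponentials: e^-0.62=0.5379, e^-2.91=0.0545, e^1.63=5.1039, e^-2.8=0.0608, e^1.37=3.9354
Sum = 9.6925
Softmax = [0.0555, 0.0056, 0.5266, 0.0063, 0.406]
p[0] = 0.5379/9.6925 = 0.0555

0.0555


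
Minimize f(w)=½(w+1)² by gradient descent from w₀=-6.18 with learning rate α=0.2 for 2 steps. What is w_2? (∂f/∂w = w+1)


step 1: grad = -6.18+1 = -5.18; w = -6.18 - 0.2·(-5.18) = -5.144
step 2: grad = -5.144+1 = -4.144; w = -5.144 - 0.2·(-4.144) = -4.3152

-4.3152


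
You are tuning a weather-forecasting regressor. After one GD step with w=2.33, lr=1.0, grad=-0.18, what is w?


w_new = w - α·∇
= 2.33 - 1.0·-0.18
= 2.33 + 0.18
= 2.51

2.51


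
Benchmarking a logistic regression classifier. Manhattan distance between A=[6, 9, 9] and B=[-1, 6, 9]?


d = |6+ 1| + |9-6| + |9-9|
  = 7 + 3 + 0
  = 10

10


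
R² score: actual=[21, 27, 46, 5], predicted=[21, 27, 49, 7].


ȳ = 24.75
SS_res = Σ(y-ŷ)² = 13
SS_tot = Σ(y-ȳ)² = 860.75
R² = 1 - SS_res/SS_tot = 1 - 0.0151 = 0.9849

0.9849


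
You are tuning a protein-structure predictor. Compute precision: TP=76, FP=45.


Precision = TP/(TP+FP)
= 76/(76+45)
= 76/121 = 62.81%

62.81%


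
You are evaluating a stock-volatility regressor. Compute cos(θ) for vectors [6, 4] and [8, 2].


A·B = 6·8 + 4·2 = 56
‖A‖ = √52 = 7.2111, ‖B‖ = √68 = 8.2462
cos = 56/(√52·√68) = 56/√3536 = 0.9417

0.9417


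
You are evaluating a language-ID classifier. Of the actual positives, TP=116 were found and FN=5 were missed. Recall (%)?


Recall = TP/(TP+FN)
= 116/(116+5)
= 116/121 = 95.87%

95.87%


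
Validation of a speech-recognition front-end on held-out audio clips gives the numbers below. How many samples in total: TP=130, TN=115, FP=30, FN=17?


Total = TP + TN + FP + FN
= 130 + 115 + 30 + 17
= 292
(Predicted positive: 160, predicted negative: 132)

292


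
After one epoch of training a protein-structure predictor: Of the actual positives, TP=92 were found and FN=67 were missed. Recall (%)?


Recall = TP/(TP+FN)
= 92/(92+67)
= 92/159 = 57.86%

57.86%


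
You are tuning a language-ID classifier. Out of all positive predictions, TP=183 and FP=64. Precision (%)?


Precision = TP/(TP+FP)
= 183/(183+64)
= 183/247 = 74.09%

74.09%


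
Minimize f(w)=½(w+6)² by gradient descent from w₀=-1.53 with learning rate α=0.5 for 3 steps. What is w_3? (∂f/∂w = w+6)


step 1: grad = -1.53+6 = 4.47; w = -1.53 - 0.5·(4.47) = -3.765
step 2: grad = -3.765+6 = 2.235; w = -3.765 - 0.5·(2.235) = -4.8825
step 3: grad = -4.8825+6 = 1.1175; w = -4.8825 - 0.5·(1.1175) = -5.44125

-5.44125


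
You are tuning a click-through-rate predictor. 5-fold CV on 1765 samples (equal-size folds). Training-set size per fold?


Fold size = 1765/5 = 353
Training per fold = 1765 - 353 = 1412

1412


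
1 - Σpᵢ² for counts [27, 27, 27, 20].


Probabilities: [27/101, 27/101, 27/101, 20/101] ≈ [0.2673, 0.2673, 0.2673, 0.198]
Σpᵢ² = (729 + 729 + 729 + 400)/101² = 2587/10201
Gini = 1 - Σpᵢ² = 1 - 2587/10201 = 0.7464

0.7464


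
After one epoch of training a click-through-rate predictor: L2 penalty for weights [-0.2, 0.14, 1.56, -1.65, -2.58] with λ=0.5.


‖w‖₂² = (-0.2)² + (0.14)² + (1.56)² + (-1.65)² + (-2.58)²
     = 0.04 + 0.0196 + 2.4336 + 2.7225 + 6.6564
     = 11.8721
λ·‖w‖₂² = 0.5·11.8721 = 5.93605

5.93605


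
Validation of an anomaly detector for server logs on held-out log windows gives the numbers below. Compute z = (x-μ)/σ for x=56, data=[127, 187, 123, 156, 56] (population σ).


μ = 129.8, σ = 43.4944
z = (56 - 129.8)/43.4944 = -1.6968

-1.6968


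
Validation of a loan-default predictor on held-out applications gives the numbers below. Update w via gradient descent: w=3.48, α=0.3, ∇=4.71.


w_new = w - α·∇
= 3.48 - 0.3·4.71
= 3.48 - 1.413
= 2.067

2.067


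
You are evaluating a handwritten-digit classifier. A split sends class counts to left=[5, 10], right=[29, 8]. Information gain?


Parent = [34, 18], H_parent = 0.9306
H_left = 0.9183 (n=15), H_right = 0.7532 (n=37)
H_children = (15/52)·0.9183 + (37/52)·0.7532 = 0.8008
IG = 0.9306 - 0.8008 = 0.1298

0.1298


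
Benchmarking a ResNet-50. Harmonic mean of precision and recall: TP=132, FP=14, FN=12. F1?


Precision = 132/146 = 0.9041
Recall = 132/144 = 0.9167
F1 = 2·P·R/(P+R) = 2·TP/(2·TP+FP+FN) = 264/(264+14+12) = 264/290 = 0.9103

0.9103


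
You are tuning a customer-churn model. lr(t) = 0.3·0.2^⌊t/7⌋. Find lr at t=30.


n_drops = ⌊30/7⌋ = 4
lr = 0.3·0.2^4 = 0.3·0.0016 = 0.00048

0.00048


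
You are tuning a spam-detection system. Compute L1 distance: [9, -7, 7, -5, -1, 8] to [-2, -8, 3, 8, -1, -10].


d = |9+ 2| + |-7+ 8| + |7-3| + |-5-8| + |-1+ 1| + |8+ 10|
  = 11 + 1 + 4 + 13 + 0 + 18
  = 47

47


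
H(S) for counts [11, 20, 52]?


Probabilities: [11/83, 20/83, 52/83] ≈ [0.1325, 0.241, 0.6265]
H = -((11/83)·log₂(11/83) + (20/83)·log₂(20/83) + (52/83)·log₂(52/83))
  = 1.3038 bits

1.3038 bits


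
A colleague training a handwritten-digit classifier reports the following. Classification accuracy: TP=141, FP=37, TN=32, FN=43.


Accuracy = (TP+TN)/(TP+TN+FP+FN)
= (141+32)/(253)
= 173/253 = 68.38%

68.38%


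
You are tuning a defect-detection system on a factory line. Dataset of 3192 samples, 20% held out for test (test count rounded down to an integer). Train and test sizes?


Test = ⌊3192·20/100⌋ = 638
Train = 3192 - 638 = 2554

Train: 2554, Test: 638


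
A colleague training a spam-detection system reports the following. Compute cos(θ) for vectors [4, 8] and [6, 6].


A·B = 4·6 + 8·6 = 72
‖A‖ = √80 = 8.9443, ‖B‖ = √72 = 8.4853
cos = 72/(√80·√72) = 72/√5760 = 0.9487

0.9487


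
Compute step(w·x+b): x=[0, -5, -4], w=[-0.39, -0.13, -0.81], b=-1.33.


z = (0)·(-0.39) + (-5)·(-0.13) + (-4)·(-0.81) - 1.33
  = 2.56
step(z) = 1 (z≥0)

1


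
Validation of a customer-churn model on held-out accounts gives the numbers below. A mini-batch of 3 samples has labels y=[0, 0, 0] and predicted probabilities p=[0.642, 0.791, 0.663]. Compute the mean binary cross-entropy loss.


L[0] = -ln(1-0.642) = -ln(0.358) = 1.0272
L[1] = -ln(1-0.791) = -ln(0.209) = 1.5654
L[2] = -ln(1-0.663) = -ln(0.337) = 1.0877
mean = (1.0272 + 1.5654 + 1.0877)/3 = 1.2268

1.2268


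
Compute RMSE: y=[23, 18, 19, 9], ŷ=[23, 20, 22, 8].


MSE = 14/4 = 3.5
RMSE = √(14/4) = 1.8708

1.8708


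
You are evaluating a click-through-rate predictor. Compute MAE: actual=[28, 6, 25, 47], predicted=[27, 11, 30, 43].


Absolute errors: |28-27|=1, |6-11|=5, |25-30|=5, |47-43|=4
Sum = 15
MAE = 15/4 = 15/4

15/4
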